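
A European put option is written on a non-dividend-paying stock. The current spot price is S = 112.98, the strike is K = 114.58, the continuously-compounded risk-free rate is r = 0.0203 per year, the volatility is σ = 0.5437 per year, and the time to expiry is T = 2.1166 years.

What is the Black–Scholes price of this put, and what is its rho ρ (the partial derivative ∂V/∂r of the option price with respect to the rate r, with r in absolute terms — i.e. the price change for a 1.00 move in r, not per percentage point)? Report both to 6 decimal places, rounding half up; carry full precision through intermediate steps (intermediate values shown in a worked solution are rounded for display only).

price = 32.661768
ρ = -148.728636

σ√T = 0.5437·√2.1166 = 0.791004
d₁ = (ln(S/K) + (r+σ²/2)T) / (σ√T) = (ln(112.98/114.58) + (0.0203+0.5437²/2)·2.1166) / 0.791004 = (-0.014062 + 0.355811) / 0.791004 = 0.432044
d₂ = d₁ − σ√T = 0.432044 − 0.791004 = -0.358960
e^{−rT} = e^{−0.0203·2.1166} = 0.957943
N(−d₁) = 0.332855,  N(−d₂) = 0.640188
Put price V = K·e^{−rT}·N(−d₂) − S·N(−d₁) = 70.267711 − 37.605942 = 32.661768
ρ = −K·T·e^{−rT}·N(−d₂) = -148.728636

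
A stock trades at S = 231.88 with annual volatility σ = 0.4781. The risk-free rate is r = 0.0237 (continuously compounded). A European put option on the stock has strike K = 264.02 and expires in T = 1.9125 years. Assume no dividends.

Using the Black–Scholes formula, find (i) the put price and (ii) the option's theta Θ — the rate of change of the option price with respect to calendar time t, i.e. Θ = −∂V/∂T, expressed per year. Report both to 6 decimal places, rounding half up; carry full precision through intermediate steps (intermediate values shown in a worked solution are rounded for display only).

σ√T = 0.4781·√1.9125 = 0.661180
d₁ = (ln(S/K) + (r+σ²/2)T) / (σ√T) = (ln(231.88/264.02) + (0.0237+0.4781²/2)·1.9125) / 0.661180 = (-0.129805 + 0.263906) / 0.661180 = 0.202820
d₂ = d₁ − σ√T = 0.202820 − 0.661180 = -0.458359
e^{−rT} = e^{−0.0237·1.9125} = 0.955686
N(−d₁) = 0.419638,  N(−d₂) = 0.676653
Put price V = K·e^{−rT}·N(−d₂) − S·N(−d₁) = 170.733131 − 97.305602 = 73.427529
φ(d₁) = (1/√(2π))·e^{−d₁²/2} = 0.390821
Θ = −S·φ(d₁)·σ/(2√T) + r·K·e^{−rT}·N(−d₂) = −15.664942 + 4.046375 = -11.618567

price = 73.427529
Θ = -11.618567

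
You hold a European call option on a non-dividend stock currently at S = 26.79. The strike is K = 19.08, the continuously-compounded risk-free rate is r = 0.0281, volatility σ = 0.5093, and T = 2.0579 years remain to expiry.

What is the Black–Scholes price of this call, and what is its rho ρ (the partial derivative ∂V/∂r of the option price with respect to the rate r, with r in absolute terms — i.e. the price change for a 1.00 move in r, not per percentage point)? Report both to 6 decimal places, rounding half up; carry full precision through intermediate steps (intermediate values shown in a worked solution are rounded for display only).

σ√T = 0.5093·√2.0579 = 0.730610
d₁ = (ln(S/K) + (r+σ²/2)T) / (σ√T) = (ln(26.79/19.08) + (0.0281+0.5093²/2)·2.0579) / 0.730610 = (0.339388 + 0.324723) / 0.730610 = 0.908981
d₂ = d₁ − σ√T = 0.908981 − 0.730610 = 0.178370
e^{−rT} = e^{−0.0281·2.0579} = 0.943813
N(d₁) = 0.818320,  N(d₂) = 0.570784
Call price V = S·N(d₁) − K·e^{−rT}·N(d₂) = 21.922789 − 10.278653 = 11.644136
ρ = K·T·e^{−rT}·N(d₂) = 21.152439

price = 11.644136
ρ = 21.152439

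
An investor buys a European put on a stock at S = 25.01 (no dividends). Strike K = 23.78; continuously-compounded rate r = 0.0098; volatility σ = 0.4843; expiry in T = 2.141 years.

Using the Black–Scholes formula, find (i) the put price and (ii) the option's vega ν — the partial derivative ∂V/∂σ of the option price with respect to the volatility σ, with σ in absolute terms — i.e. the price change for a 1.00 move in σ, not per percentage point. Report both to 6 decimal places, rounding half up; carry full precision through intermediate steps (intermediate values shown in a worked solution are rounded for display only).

price = 5.857232
ν = 13.163122

σ√T = 0.4843·√2.141 = 0.708635
d₁ = (ln(S/K) + (r+σ²/2)T) / (σ√T) = (ln(25.01/23.78) + (0.0098+0.4843²/2)·2.141) / 0.708635 = (0.050431 + 0.272064) / 0.708635 = 0.455093
d₂ = d₁ − σ√T = 0.455093 − 0.708635 = -0.253543
e^{−rT} = e^{−0.0098·2.141} = 0.979237
N(−d₁) = 0.324521,  N(−d₂) = 0.600076
Put price V = K·e^{−rT}·N(−d₂) − S·N(−d₁) = 13.973511 − 8.116278 = 5.857232
φ(d₁) = (1/√(2π))·e^{−d₁²/2} = 0.359697
ν = S·φ(d₁)·√T = 13.163122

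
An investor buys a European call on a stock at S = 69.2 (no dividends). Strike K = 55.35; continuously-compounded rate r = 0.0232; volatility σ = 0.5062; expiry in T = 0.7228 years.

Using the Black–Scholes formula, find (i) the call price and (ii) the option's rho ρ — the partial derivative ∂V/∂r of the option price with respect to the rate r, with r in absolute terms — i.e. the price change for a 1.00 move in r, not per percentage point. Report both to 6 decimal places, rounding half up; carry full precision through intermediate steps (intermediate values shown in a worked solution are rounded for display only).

price = 19.480603
ρ = 24.946249

σ√T = 0.5062·√0.7228 = 0.430359
d₁ = (ln(S/K) + (r+σ²/2)T) / (σ√T) = (ln(69.2/55.35) + (0.0232+0.5062²/2)·0.7228) / 0.430359 = (0.223324 + 0.109374) / 0.430359 = 0.773070
d₂ = d₁ − σ√T = 0.773070 − 0.430359 = 0.342710
e^{−rT} = e^{−0.0232·0.7228} = 0.983371
N(d₁) = 0.780259,  N(d₂) = 0.634092
Call price V = S·N(d₁) − K·e^{−rT}·N(d₂) = 53.993952 − 34.513349 = 19.480603
ρ = K·T·e^{−rT}·N(d₂) = 24.946249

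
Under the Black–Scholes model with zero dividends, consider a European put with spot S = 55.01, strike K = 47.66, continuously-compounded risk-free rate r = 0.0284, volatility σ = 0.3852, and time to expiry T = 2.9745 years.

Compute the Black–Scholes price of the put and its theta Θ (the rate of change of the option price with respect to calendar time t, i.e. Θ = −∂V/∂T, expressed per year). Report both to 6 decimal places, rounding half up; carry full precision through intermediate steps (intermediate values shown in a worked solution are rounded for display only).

price = 7.969857
Θ = -1.334638

σ√T = 0.3852·√2.9745 = 0.664344
d₁ = (ln(S/K) + (r+σ²/2)T) / (σ√T) = (ln(55.01/47.66) + (0.0284+0.3852²/2)·2.9745) / 0.664344 = (0.143423 + 0.305153) / 0.664344 = 0.675215
d₂ = d₁ − σ√T = 0.675215 − 0.664344 = 0.010870
e^{−rT} = e^{−0.0284·2.9745} = 0.918994
N(−d₁) = 0.249770,  N(−d₂) = 0.495663
Put price V = K·e^{−rT}·N(−d₂) − S·N(−d₁) = 21.709688 − 13.739832 = 7.969857
φ(d₁) = (1/√(2π))·e^{−d₁²/2} = 0.317621
Θ = −S·φ(d₁)·σ/(2√T) + r·K·e^{−rT}·N(−d₂) = −1.951194 + 0.616555 = -1.334638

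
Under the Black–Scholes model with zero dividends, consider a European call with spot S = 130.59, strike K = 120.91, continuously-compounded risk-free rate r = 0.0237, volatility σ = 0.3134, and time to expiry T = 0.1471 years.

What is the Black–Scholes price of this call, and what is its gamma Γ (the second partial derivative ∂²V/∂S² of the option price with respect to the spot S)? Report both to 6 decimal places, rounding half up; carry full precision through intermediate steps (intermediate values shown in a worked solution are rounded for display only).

σ√T = 0.3134·√0.1471 = 0.120200
d₁ = (ln(S/K) + (r+σ²/2)T) / (σ√T) = (ln(130.59/120.91) + (0.0237+0.3134²/2)·0.1471) / 0.120200 = (0.077016 + 0.010710) / 0.120200 = 0.729836
d₂ = d₁ − σ√T = 0.729836 − 0.120200 = 0.609636
e^{−rT} = e^{−0.0237·0.1471} = 0.996520
N(d₁) = 0.767255,  N(d₂) = 0.728949
Call price V = S·N(d₁) − K·e^{−rT}·N(d₂) = 100.195813 − 87.830433 = 12.365381
φ(d₁) = (1/√(2π))·e^{−d₁²/2} = 0.305664
Γ = φ(d₁) / (S·σ·√T) = 0.019473

price = 12.365381
Γ = 0.019473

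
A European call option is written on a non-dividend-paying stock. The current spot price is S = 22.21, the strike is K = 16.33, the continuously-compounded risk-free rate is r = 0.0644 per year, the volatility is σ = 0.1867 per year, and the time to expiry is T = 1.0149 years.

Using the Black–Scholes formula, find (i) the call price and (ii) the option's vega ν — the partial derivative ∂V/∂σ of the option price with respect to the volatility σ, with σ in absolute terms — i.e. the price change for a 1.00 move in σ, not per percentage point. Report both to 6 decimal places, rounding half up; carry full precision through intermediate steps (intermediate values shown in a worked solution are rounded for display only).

price = 6.943920
ν = 1.033326

σ√T = 0.1867·√1.0149 = 0.188086
d₁ = (ln(S/K) + (r+σ²/2)T) / (σ√T) = (ln(22.21/16.33) + (0.0644+0.1867²/2)·1.0149) / 0.188086 = (0.307539 + 0.083048) / 0.188086 = 2.076640
d₂ = d₁ − σ√T = 2.076640 − 0.188086 = 1.888554
e^{−rT} = e^{−0.0644·1.0149} = 0.936731
N(d₁) = 0.981083,  N(d₂) = 0.970524
Call price V = S·N(d₁) − K·e^{−rT}·N(d₂) = 21.789844 − 14.845925 = 6.943920
φ(d₁) = (1/√(2π))·e^{−d₁²/2} = 0.046182
ν = S·φ(d₁)·√T = 1.033326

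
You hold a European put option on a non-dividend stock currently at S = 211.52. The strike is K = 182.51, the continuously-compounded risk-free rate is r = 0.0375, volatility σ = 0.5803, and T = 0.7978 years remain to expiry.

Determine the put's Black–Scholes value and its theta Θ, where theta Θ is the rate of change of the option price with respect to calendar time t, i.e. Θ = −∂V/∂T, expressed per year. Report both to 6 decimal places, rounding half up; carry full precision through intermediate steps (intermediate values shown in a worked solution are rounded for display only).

price = 24.789973
Θ = -19.774783

σ√T = 0.5803·√0.7978 = 0.518322
d₁ = (ln(S/K) + (r+σ²/2)T) / (σ√T) = (ln(211.52/182.51) + (0.0375+0.5803²/2)·0.7978) / 0.518322 = (0.147515 + 0.164246) / 0.518322 = 0.601481
d₂ = d₁ − σ√T = 0.601481 − 0.518322 = 0.083159
e^{−rT} = e^{−0.0375·0.7978} = 0.970526
N(−d₁) = 0.273760,  N(−d₂) = 0.466862
Put price V = K·e^{−rT}·N(−d₂) − S·N(−d₁) = 82.695638 − 57.905665 = 24.789973
φ(d₁) = (1/√(2π))·e^{−d₁²/2} = 0.332928
Θ = −S·φ(d₁)·σ/(2√T) + r·K·e^{−rT}·N(−d₂) = −22.875870 + 3.101086 = -19.774783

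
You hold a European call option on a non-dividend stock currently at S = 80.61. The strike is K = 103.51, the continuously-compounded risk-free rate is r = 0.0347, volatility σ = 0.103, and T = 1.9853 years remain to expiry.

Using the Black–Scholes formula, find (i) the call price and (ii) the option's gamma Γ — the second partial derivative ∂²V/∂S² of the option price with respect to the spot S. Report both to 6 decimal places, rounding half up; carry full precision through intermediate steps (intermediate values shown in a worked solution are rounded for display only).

price = 0.649114
Γ = 0.017085

σ√T = 0.103·√1.9853 = 0.145128
d₁ = (ln(S/K) + (r+σ²/2)T) / (σ√T) = (ln(80.61/103.51) + (0.0347+0.103²/2)·1.9853) / 0.145128 = (-0.250046 + 0.079421) / 0.145128 = -1.175686
d₂ = d₁ − σ√T = -1.175686 − 0.145128 = -1.320814
e^{−rT} = e^{−0.0347·1.9853} = 0.933429
N(d₁) = 0.119860,  N(d₂) = 0.093282
Call price V = S·N(d₁) − K·e^{−rT}·N(d₂) = 9.661932 − 9.012817 = 0.649114
φ(d₁) = (1/√(2π))·e^{−d₁²/2} = 0.199876
Γ = φ(d₁) / (S·σ·√T) = 0.017085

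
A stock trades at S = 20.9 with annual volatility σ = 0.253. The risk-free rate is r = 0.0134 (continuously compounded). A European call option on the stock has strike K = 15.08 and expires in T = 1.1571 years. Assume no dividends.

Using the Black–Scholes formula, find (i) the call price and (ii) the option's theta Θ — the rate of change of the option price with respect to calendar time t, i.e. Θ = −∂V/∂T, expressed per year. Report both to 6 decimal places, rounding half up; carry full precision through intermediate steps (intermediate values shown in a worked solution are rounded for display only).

price = 6.289880
Θ = -0.544807

σ√T = 0.253·√1.1571 = 0.272149
d₁ = (ln(S/K) + (r+σ²/2)T) / (σ√T) = (ln(20.9/15.08) + (0.0134+0.253²/2)·1.1571) / 0.272149 = (0.326380 + 0.052538) / 0.272149 = 1.392318
d₂ = d₁ − σ√T = 1.392318 − 0.272149 = 1.120170
e^{−rT} = e^{−0.0134·1.1571} = 0.984614
N(d₁) = 0.918087,  N(d₂) = 0.868679
Call price V = S·N(d₁) − K·e^{−rT}·N(d₂) = 19.188018 − 12.898138 = 6.289880
φ(d₁) = (1/√(2π))·e^{−d₁²/2} = 0.151342
Θ = −S·φ(d₁)·σ/(2√T) − r·K·e^{−rT}·N(d₂) = −0.371972 − 0.172835 = -0.544807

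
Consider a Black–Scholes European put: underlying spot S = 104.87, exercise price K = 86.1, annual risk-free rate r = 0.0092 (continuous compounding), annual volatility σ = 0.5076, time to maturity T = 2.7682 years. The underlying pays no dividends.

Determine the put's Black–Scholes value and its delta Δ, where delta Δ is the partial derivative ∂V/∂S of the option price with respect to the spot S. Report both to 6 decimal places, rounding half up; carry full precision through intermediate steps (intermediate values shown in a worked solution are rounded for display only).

price = 21.418653
Δ = -0.246376

σ√T = 0.5076·√2.7682 = 0.844540
d₁ = (ln(S/K) + (r+σ²/2)T) / (σ√T) = (ln(104.87/86.1) + (0.0092+0.5076²/2)·2.7682) / 0.844540 = (0.197212 + 0.382092) / 0.844540 = 0.685940
d₂ = d₁ − σ√T = 0.685940 − 0.844540 = -0.158601
e^{−rT} = e^{−0.0092·2.7682} = 0.974854
N(−d₁) = 0.246376,  N(−d₂) = 0.563008
Put price V = K·e^{−rT}·N(−d₂) − S·N(−d₁) = 47.256061 − 25.837408 = 21.418653
Δ = −N(−d₁) = -0.246376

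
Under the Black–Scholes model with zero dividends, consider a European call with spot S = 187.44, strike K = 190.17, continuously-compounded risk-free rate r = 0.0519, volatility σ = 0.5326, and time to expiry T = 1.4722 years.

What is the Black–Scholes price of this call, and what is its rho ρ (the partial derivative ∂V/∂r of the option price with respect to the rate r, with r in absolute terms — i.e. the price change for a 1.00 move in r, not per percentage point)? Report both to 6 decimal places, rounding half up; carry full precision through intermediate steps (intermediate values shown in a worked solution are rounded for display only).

price = 51.902748
ρ = 106.372616

σ√T = 0.5326·√1.4722 = 0.646226
d₁ = (ln(S/K) + (r+σ²/2)T) / (σ√T) = (ln(187.44/190.17) + (0.0519+0.5326²/2)·1.4722) / 0.646226 = (-0.014460 + 0.285211) / 0.646226 = 0.418974
d₂ = d₁ − σ√T = 0.418974 − 0.646226 = -0.227253
e^{−rT} = e^{−0.0519·1.4722} = 0.926439
N(d₁) = 0.662382,  N(d₂) = 0.410114
Call price V = S·N(d₁) − K·e^{−rT}·N(d₂) = 124.156936 − 72.254188 = 51.902748
ρ = K·T·e^{−rT}·N(d₂) = 106.372616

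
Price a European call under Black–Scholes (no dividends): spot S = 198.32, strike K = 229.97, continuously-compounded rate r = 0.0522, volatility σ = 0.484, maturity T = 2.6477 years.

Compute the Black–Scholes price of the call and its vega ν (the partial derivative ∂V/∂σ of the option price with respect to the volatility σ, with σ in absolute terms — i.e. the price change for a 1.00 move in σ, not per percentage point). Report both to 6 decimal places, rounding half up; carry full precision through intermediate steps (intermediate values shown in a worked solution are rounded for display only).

price = 60.059378
ν = 119.714443

σ√T = 0.484·√2.6477 = 0.787553
d₁ = (ln(S/K) + (r+σ²/2)T) / (σ√T) = (ln(198.32/229.97) + (0.0522+0.484²/2)·2.6477) / 0.787553 = (-0.148067 + 0.448330) / 0.787553 = 0.381260
d₂ = d₁ − σ√T = 0.381260 − 0.787553 = -0.406292
e^{−rT} = e^{−0.0522·2.6477} = 0.870916
N(d₁) = 0.648495,  N(d₂) = 0.342264
Call price V = S·N(d₁) − K·e^{−rT}·N(d₂) = 128.609527 − 68.550149 = 60.059378
φ(d₁) = (1/√(2π))·e^{−d₁²/2} = 0.370976
ν = S·φ(d₁)·√T = 119.714443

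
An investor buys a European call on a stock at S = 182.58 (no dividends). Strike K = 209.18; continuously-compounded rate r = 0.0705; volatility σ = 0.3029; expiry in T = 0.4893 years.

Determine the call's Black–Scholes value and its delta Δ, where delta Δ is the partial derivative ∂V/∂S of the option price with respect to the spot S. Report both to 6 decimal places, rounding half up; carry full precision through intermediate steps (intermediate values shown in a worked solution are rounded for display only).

price = 8.292223
Δ = 0.354514

σ√T = 0.3029·√0.4893 = 0.211878
d₁ = (ln(S/K) + (r+σ²/2)T) / (σ√T) = (ln(182.58/209.18) + (0.0705+0.3029²/2)·0.4893) / 0.211878 = (-0.136007 + 0.056942) / 0.211878 = -0.373161
d₂ = d₁ − σ√T = -0.373161 − 0.211878 = -0.585040
e^{−rT} = e^{−0.0705·0.4893} = 0.966093
N(d₁) = 0.354514,  N(d₂) = 0.279261
Call price V = S·N(d₁) − K·e^{−rT}·N(d₂) = 64.727222 − 56.434999 = 8.292223
Δ = N(d₁) = 0.354514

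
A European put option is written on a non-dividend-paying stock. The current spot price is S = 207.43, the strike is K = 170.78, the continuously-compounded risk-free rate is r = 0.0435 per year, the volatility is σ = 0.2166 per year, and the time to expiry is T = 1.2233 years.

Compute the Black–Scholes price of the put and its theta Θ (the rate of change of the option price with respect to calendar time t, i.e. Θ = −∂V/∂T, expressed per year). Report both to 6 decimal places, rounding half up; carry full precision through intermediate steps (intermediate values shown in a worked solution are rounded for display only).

price = 3.413736
Θ = -2.895557

σ√T = 0.2166·√1.2233 = 0.239566
d₁ = (ln(S/K) + (r+σ²/2)T) / (σ√T) = (ln(207.43/170.78) + (0.0435+0.2166²/2)·1.2233) / 0.239566 = (0.194418 + 0.081909) / 0.239566 = 1.153450
d₂ = d₁ − σ√T = 1.153450 − 0.239566 = 0.913884
e^{−rT} = e^{−0.0435·1.2233} = 0.948178
N(−d₁) = 0.124363,  N(−d₂) = 0.180389
Put price V = K·e^{−rT}·N(−d₂) − S·N(−d₁) = 29.210332 − 25.796596 = 3.413736
φ(d₁) = (1/√(2π))·e^{−d₁²/2} = 0.205120
Θ = −S·φ(d₁)·σ/(2√T) + r·K·e^{−rT}·N(−d₂) = −4.166207 + 1.270649 = -2.895557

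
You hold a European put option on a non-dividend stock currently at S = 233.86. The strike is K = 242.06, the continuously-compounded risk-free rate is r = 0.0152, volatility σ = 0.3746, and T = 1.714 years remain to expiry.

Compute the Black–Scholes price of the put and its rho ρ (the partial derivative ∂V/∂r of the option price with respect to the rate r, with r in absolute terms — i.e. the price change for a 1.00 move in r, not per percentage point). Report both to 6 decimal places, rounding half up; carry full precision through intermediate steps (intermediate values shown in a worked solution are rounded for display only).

σ√T = 0.3746·√1.714 = 0.490426
d₁ = (ln(S/K) + (r+σ²/2)T) / (σ√T) = (ln(233.86/242.06) + (0.0152+0.3746²/2)·1.714) / 0.490426 = (-0.034463 + 0.146311) / 0.490426 = 0.228064
d₂ = d₁ − σ√T = 0.228064 − 0.490426 = -0.262362
e^{−rT} = e^{−0.0152·1.714} = 0.974284
N(−d₁) = 0.409798,  N(−d₂) = 0.603479
Put price V = K·e^{−rT}·N(−d₂) − S·N(−d₁) = 142.321448 − 95.835409 = 46.486038
ρ = −K·T·e^{−rT}·N(−d₂) = -243.938961

price = 46.486038
ρ = -243.938961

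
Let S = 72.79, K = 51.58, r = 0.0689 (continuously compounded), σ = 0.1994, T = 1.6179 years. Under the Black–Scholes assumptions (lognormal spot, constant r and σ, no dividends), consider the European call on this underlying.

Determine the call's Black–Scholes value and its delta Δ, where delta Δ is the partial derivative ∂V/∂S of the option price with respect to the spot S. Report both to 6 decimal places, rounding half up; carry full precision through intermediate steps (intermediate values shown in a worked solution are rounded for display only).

price = 26.860727
Δ = 0.972847

σ√T = 0.1994·√1.6179 = 0.253630
d₁ = (ln(S/K) + (r+σ²/2)T) / (σ√T) = (ln(72.79/51.58) + (0.0689+0.1994²/2)·1.6179) / 0.253630 = (0.344445 + 0.143637) / 0.253630 = 1.924384
d₂ = d₁ − σ√T = 1.924384 − 0.253630 = 1.670754
e^{−rT} = e^{−0.0689·1.6179} = 0.894515
N(d₁) = 0.972847,  N(d₂) = 0.952615
Call price V = S·N(d₁) − K·e^{−rT}·N(d₂) = 70.813518 − 43.952791 = 26.860727
Δ = N(d₁) = 0.972847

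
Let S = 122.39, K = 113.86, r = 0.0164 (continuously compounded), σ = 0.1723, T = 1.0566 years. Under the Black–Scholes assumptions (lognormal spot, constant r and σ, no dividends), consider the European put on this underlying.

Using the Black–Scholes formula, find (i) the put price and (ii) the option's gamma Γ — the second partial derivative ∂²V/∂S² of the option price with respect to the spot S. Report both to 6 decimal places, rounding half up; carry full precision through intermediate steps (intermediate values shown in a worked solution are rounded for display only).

price = 4.054993
Γ = 0.015425

σ√T = 0.1723·√1.0566 = 0.177109
d₁ = (ln(S/K) + (r+σ²/2)T) / (σ√T) = (ln(122.39/113.86) + (0.0164+0.1723²/2)·1.0566) / 0.177109 = (0.072243 + 0.033012) / 0.177109 = 0.594296
d₂ = d₁ − σ√T = 0.594296 − 0.177109 = 0.417187
e^{−rT} = e^{−0.0164·1.0566} = 0.982821
N(−d₁) = 0.276157,  N(−d₂) = 0.338271
Put price V = K·e^{−rT}·N(−d₂) − S·N(−d₁) = 37.853876 − 33.798883 = 4.054993
φ(d₁) = (1/√(2π))·e^{−d₁²/2} = 0.334362
Γ = φ(d₁) / (S·σ·√T) = 0.015425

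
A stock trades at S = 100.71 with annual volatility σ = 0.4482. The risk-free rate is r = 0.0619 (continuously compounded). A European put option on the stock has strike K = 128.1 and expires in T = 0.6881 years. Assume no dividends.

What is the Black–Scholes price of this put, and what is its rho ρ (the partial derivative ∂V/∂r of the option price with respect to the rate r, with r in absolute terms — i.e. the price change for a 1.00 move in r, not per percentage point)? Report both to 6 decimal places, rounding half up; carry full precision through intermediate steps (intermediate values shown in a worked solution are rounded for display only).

price = 29.749005
ρ = -64.513018

σ√T = 0.4482·√0.6881 = 0.371790
d₁ = (ln(S/K) + (r+σ²/2)T) / (σ√T) = (ln(100.71/128.1) + (0.0619+0.4482²/2)·0.6881) / 0.371790 = (-0.240566 + 0.111707) / 0.371790 = -0.346590
d₂ = d₁ − σ√T = -0.346590 − 0.371790 = -0.718380
e^{−rT} = e^{−0.0619·0.6881} = 0.958301
N(−d₁) = 0.635550,  N(−d₂) = 0.763739
Put price V = K·e^{−rT}·N(−d₂) − S·N(−d₁) = 93.755295 − 64.006290 = 29.749005
ρ = −K·T·e^{−rT}·N(−d₂) = -64.513018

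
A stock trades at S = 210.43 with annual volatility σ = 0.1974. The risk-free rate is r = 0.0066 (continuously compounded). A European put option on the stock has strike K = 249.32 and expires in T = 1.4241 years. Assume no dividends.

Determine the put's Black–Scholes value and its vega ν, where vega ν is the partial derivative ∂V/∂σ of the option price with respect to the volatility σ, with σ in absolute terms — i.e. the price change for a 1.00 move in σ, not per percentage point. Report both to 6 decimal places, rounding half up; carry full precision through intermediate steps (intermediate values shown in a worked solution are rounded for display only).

σ√T = 0.1974·√1.4241 = 0.235569
d₁ = (ln(S/K) + (r+σ²/2)T) / (σ√T) = (ln(210.43/249.32) + (0.0066+0.1974²/2)·1.4241) / 0.235569 = (-0.169584 + 0.037145) / 0.235569 = -0.562209
d₂ = d₁ − σ√T = -0.562209 − 0.235569 = -0.797778
e^{−rT} = e^{−0.0066·1.4241} = 0.990645
N(−d₁) = 0.713013,  N(−d₂) = 0.787500
Put price V = K·e^{−rT}·N(−d₂) − S·N(−d₁) = 194.502802 − 150.039374 = 44.463428
φ(d₁) = (1/√(2π))·e^{−d₁²/2} = 0.340623
ν = S·φ(d₁)·√T = 85.536654

price = 44.463428
ν = 85.536654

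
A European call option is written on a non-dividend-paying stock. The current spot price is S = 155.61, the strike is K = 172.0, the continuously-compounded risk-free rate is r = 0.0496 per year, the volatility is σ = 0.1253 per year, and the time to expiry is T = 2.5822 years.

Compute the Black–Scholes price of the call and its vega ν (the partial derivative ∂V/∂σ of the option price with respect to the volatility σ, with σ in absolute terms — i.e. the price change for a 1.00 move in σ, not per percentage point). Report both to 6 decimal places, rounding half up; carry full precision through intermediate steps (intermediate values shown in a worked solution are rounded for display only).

price = 14.567855
ν = 96.938336

σ√T = 0.1253·√2.5822 = 0.201347
d₁ = (ln(S/K) + (r+σ²/2)T) / (σ√T) = (ln(155.61/172.0) + (0.0496+0.1253²/2)·2.5822) / 0.201347 = (-0.100142 + 0.148348) / 0.201347 = 0.239417
d₂ = d₁ − σ√T = 0.239417 − 0.201347 = 0.038069
e^{−rT} = e^{−0.0496·2.5822} = 0.879786
N(d₁) = 0.594609,  N(d₂) = 0.515184
Call price V = S·N(d₁) − K·e^{−rT}·N(d₂) = 92.527062 − 77.959207 = 14.567855
φ(d₁) = (1/√(2π))·e^{−d₁²/2} = 0.387671
ν = S·φ(d₁)·√T = 96.938336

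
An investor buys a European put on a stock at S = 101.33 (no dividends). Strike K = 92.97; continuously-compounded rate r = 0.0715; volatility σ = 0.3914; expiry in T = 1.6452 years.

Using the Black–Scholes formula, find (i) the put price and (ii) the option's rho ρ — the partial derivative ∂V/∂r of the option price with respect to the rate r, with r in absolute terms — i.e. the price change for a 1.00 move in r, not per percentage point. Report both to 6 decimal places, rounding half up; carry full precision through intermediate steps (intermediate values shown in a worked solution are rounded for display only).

σ√T = 0.3914·√1.6452 = 0.502031
d₁ = (ln(S/K) + (r+σ²/2)T) / (σ√T) = (ln(101.33/92.97) + (0.0715+0.3914²/2)·1.6452) / 0.502031 = (0.086106 + 0.243649) / 0.502031 = 0.656842
d₂ = d₁ − σ√T = 0.656842 − 0.502031 = 0.154811
e^{−rT} = e^{−0.0715·1.6452} = 0.889023
N(−d₁) = 0.255641,  N(−d₂) = 0.438485
Put price V = K·e^{−rT}·N(−d₂) − S·N(−d₁) = 36.241878 − 25.904126 = 10.337752
ρ = −K·T·e^{−rT}·N(−d₂) = -59.625138

price = 10.337752
ρ = -59.625138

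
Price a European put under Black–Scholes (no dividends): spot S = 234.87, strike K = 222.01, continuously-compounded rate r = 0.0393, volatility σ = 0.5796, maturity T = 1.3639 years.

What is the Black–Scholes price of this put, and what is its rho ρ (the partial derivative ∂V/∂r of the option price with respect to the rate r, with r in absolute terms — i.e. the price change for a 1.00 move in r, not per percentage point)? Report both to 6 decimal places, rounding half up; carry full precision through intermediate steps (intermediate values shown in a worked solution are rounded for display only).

σ√T = 0.5796·√1.3639 = 0.676892
d₁ = (ln(S/K) + (r+σ²/2)T) / (σ√T) = (ln(234.87/222.01) + (0.0393+0.5796²/2)·1.3639) / 0.676892 = (0.056310 + 0.282693) / 0.676892 = 0.500822
d₂ = d₁ − σ√T = 0.500822 − 0.676892 = -0.176070
e^{−rT} = e^{−0.0393·1.3639} = 0.947810
N(−d₁) = 0.308248,  N(−d₂) = 0.569881
Put price V = K·e^{−rT}·N(−d₂) − S·N(−d₁) = 119.916159 − 72.398246 = 47.517912
ρ = −K·T·e^{−rT}·N(−d₂) = -163.553649

price = 47.517912
ρ = -163.553649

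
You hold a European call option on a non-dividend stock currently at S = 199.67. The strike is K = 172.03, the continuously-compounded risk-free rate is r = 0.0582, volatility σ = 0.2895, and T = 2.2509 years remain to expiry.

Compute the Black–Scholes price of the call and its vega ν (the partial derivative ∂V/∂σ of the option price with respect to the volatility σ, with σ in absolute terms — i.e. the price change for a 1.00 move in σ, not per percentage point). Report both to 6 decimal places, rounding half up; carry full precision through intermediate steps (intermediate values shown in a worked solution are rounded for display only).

price = 60.428679
ν = 82.435700

σ√T = 0.2895·√2.2509 = 0.434337
d₁ = (ln(S/K) + (r+σ²/2)T) / (σ√T) = (ln(199.67/172.03) + (0.0582+0.2895²/2)·2.2509) / 0.434337 = (0.148997 + 0.225327) / 0.434337 = 0.861828
d₂ = d₁ − σ√T = 0.861828 − 0.434337 = 0.427491
e^{−rT} = e^{−0.0582·2.2509} = 0.877216
N(d₁) = 0.805609,  N(d₂) = 0.665489
Call price V = S·N(d₁) − K·e^{−rT}·N(d₂) = 160.855944 − 100.427265 = 60.428679
φ(d₁) = (1/√(2π))·e^{−d₁²/2} = 0.275185
ν = S·φ(d₁)·√T = 82.435700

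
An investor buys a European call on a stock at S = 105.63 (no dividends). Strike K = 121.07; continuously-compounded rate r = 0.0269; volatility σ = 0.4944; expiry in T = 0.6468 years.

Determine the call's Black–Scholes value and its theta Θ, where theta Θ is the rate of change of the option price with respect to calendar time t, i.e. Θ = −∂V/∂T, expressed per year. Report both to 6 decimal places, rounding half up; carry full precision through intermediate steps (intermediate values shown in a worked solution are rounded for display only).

σ√T = 0.4944·√0.6468 = 0.397616
d₁ = (ln(S/K) + (r+σ²/2)T) / (σ√T) = (ln(105.63/121.07) + (0.0269+0.4944²/2)·0.6468) / 0.397616 = (-0.136426 + 0.096448) / 0.397616 = -0.100545
d₂ = d₁ − σ√T = -0.100545 − 0.397616 = -0.498161
e^{−rT} = e^{−0.0269·0.6468} = 0.982752
N(d₁) = 0.459956,  N(d₂) = 0.309185
Call price V = S·N(d₁) − K·e^{−rT}·N(d₂) = 48.585115 − 36.787396 = 11.797719
φ(d₁) = (1/√(2π))·e^{−d₁²/2} = 0.396931
Θ = −S·φ(d₁)·σ/(2√T) − r·K·e^{−rT}·N(d₂) = −12.887408 − 0.989581 = -13.876989

price = 11.797719
Θ = -13.876989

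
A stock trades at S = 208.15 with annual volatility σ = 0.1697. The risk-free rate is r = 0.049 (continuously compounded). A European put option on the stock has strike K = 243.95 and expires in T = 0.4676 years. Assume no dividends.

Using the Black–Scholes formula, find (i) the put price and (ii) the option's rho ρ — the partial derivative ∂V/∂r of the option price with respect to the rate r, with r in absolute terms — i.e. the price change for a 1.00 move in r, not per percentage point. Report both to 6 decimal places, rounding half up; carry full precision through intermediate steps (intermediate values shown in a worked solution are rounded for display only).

σ√T = 0.1697·√0.4676 = 0.116043
d₁ = (ln(S/K) + (r+σ²/2)T) / (σ√T) = (ln(208.15/243.95) + (0.049+0.1697²/2)·0.4676) / 0.116043 = (-0.158704 + 0.029645) / 0.116043 = -1.112164
d₂ = d₁ − σ√T = -1.112164 − 0.116043 = -1.228207
e^{−rT} = e^{−0.049·0.4676} = 0.977348
N(−d₁) = 0.866966,  N(−d₂) = 0.890315
Put price V = K·e^{−rT}·N(−d₂) − S·N(−d₁) = 212.272624 − 180.459021 = 31.813603
ρ = −K·T·e^{−rT}·N(−d₂) = -99.258679

price = 31.813603
ρ = -99.258679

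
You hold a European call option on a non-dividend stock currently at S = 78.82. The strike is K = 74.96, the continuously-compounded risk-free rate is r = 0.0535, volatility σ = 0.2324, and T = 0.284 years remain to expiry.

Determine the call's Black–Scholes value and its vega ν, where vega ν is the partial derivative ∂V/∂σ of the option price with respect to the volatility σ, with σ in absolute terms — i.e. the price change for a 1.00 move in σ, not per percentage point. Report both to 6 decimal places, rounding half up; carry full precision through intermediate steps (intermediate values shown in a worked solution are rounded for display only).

price = 6.776664
ν = 14.080178

σ√T = 0.2324·√0.284 = 0.123850
d₁ = (ln(S/K) + (r+σ²/2)T) / (σ√T) = (ln(78.82/74.96) + (0.0535+0.2324²/2)·0.284) / 0.123850 = (0.050212 + 0.022863) / 0.123850 = 0.590033
d₂ = d₁ − σ√T = 0.590033 − 0.123850 = 0.466184
e^{−rT} = e^{−0.0535·0.284} = 0.984921
N(d₁) = 0.722416,  N(d₂) = 0.679458
Call price V = S·N(d₁) − K·e^{−rT}·N(d₂) = 56.940820 − 50.164155 = 6.776664
φ(d₁) = (1/√(2π))·e^{−d₁²/2} = 0.335207
ν = S·φ(d₁)·√T = 14.080178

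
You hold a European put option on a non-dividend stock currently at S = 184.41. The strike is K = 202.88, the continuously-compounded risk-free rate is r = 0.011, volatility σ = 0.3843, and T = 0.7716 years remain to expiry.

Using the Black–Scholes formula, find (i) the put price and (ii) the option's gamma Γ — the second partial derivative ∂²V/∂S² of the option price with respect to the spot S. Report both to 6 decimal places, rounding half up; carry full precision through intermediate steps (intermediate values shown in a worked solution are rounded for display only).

price = 35.062012
Γ = 0.006383

σ√T = 0.3843·√0.7716 = 0.337572
d₁ = (ln(S/K) + (r+σ²/2)T) / (σ√T) = (ln(184.41/202.88) + (0.011+0.3843²/2)·0.7716) / 0.337572 = (-0.095453 + 0.065465) / 0.337572 = -0.088835
d₂ = d₁ − σ√T = -0.088835 − 0.337572 = -0.426407
e^{−rT} = e^{−0.011·0.7716} = 0.991548
N(−d₁) = 0.535393,  N(−d₂) = 0.665094
Put price V = K·e^{−rT}·N(−d₂) − S·N(−d₁) = 133.793896 − 98.731883 = 35.062012
φ(d₁) = (1/√(2π))·e^{−d₁²/2} = 0.397371
Γ = φ(d₁) / (S·σ·√T) = 0.006383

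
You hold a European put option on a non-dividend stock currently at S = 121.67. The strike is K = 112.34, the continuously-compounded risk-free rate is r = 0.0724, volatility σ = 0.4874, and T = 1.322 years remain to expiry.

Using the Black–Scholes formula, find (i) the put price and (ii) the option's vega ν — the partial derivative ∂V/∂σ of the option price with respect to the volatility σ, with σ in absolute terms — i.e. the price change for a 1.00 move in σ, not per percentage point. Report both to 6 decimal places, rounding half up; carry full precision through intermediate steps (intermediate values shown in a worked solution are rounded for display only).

σ√T = 0.4874·√1.322 = 0.560404
d₁ = (ln(S/K) + (r+σ²/2)T) / (σ√T) = (ln(121.67/112.34) + (0.0724+0.4874²/2)·1.322) / 0.560404 = (0.079782 + 0.252739) / 0.560404 = 0.593360
d₂ = d₁ − σ√T = 0.593360 − 0.560404 = 0.032956
e^{−rT} = e^{−0.0724·1.322} = 0.908725
N(−d₁) = 0.276470,  N(−d₂) = 0.486855
Put price V = K·e^{−rT}·N(−d₂) − S·N(−d₁) = 49.701123 − 33.638100 = 16.063023
φ(d₁) = (1/√(2π))·e^{−d₁²/2} = 0.334547
ν = S·φ(d₁)·√T = 46.801182

price = 16.063023
ν = 46.801182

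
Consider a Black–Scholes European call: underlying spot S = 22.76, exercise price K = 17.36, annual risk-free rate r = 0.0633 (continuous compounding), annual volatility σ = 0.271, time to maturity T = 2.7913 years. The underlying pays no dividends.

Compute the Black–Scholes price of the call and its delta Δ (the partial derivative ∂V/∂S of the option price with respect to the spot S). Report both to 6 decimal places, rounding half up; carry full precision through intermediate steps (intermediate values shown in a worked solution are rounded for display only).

price = 8.902040
Δ = 0.887781

σ√T = 0.271·√2.7913 = 0.452765
d₁ = (ln(S/K) + (r+σ²/2)T) / (σ√T) = (ln(22.76/17.36) + (0.0633+0.271²/2)·2.7913) / 0.452765 = (0.270836 + 0.279187) / 0.452765 = 1.214810
d₂ = d₁ − σ√T = 1.214810 − 0.452765 = 0.762045
e^{−rT} = e^{−0.0633·2.7913} = 0.838040
N(d₁) = 0.887781,  N(d₂) = 0.776984
Call price V = S·N(d₁) − K·e^{−rT}·N(d₂) = 20.205890 − 11.303849 = 8.902040
Δ = N(d₁) = 0.887781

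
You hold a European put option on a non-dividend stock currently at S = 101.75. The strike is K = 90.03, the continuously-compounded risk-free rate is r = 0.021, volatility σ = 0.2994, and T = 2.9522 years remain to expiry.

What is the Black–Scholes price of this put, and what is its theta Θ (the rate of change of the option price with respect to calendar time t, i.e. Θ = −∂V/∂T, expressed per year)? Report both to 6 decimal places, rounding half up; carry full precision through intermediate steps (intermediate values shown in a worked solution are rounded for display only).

price = 11.520661
Θ = -2.109284

σ√T = 0.2994·√2.9522 = 0.514428
d₁ = (ln(S/K) + (r+σ²/2)T) / (σ√T) = (ln(101.75/90.03) + (0.021+0.2994²/2)·2.9522) / 0.514428 = (0.122376 + 0.194314) / 0.514428 = 0.615616
d₂ = d₁ − σ√T = 0.615616 − 0.514428 = 0.101188
e^{−rT} = e^{−0.021·2.9522} = 0.939886
N(−d₁) = 0.269074,  N(−d₂) = 0.459701
Put price V = K·e^{−rT}·N(−d₂) − S·N(−d₁) = 38.898937 − 27.378276 = 11.520661
φ(d₁) = (1/√(2π))·e^{−d₁²/2} = 0.330077
Θ = −S·φ(d₁)·σ/(2√T) + r·K·e^{−rT}·N(−d₂) = −2.926161 + 0.816878 = -2.109284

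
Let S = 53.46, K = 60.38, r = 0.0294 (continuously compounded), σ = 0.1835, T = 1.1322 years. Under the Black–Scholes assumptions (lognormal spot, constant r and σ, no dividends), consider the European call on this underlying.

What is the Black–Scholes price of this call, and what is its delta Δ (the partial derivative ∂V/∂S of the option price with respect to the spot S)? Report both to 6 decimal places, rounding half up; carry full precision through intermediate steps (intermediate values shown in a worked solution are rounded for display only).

σ√T = 0.1835·√1.1322 = 0.195253
d₁ = (ln(S/K) + (r+σ²/2)T) / (σ√T) = (ln(53.46/60.38) + (0.0294+0.1835²/2)·1.1322) / 0.195253 = (-0.121724 + 0.052349) / 0.195253 = -0.355312
d₂ = d₁ − σ√T = -0.355312 − 0.195253 = -0.550565
e^{−rT} = e^{−0.0294·1.1322} = 0.967261
N(d₁) = 0.361178,  N(d₂) = 0.290966
Call price V = S·N(d₁) − K·e^{−rT}·N(d₂) = 19.308577 − 16.993358 = 2.315219
Δ = N(d₁) = 0.361178

price = 2.315219
Δ = 0.361178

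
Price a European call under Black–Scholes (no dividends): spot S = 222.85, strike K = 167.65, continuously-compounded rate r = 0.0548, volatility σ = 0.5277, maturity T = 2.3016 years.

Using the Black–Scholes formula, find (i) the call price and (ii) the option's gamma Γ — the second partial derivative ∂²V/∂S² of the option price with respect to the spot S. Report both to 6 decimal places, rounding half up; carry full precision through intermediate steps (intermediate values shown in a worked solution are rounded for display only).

price = 102.092293
Γ = 0.001473

σ√T = 0.5277·√2.3016 = 0.800575
d₁ = (ln(S/K) + (r+σ²/2)T) / (σ√T) = (ln(222.85/167.65) + (0.0548+0.5277²/2)·2.3016) / 0.800575 = (0.284620 + 0.446588) / 0.800575 = 0.913354
d₂ = d₁ − σ√T = 0.913354 − 0.800575 = 0.112779
e^{−rT} = e^{−0.0548·2.3016} = 0.881502
N(d₁) = 0.819472,  N(d₂) = 0.544897
Call price V = S·N(d₁) − K·e^{−rT}·N(d₂) = 182.619284 − 80.526991 = 102.092293
φ(d₁) = (1/√(2π))·e^{−d₁²/2} = 0.262883
Γ = φ(d₁) / (S·σ·√T) = 0.001473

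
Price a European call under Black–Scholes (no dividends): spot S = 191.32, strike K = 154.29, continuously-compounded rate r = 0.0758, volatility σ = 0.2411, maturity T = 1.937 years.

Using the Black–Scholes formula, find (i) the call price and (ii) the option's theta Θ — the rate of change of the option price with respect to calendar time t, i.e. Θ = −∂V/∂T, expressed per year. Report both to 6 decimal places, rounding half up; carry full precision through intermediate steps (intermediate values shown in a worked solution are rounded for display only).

σ√T = 0.2411·√1.937 = 0.335554
d₁ = (ln(S/K) + (r+σ²/2)T) / (σ√T) = (ln(191.32/154.29) + (0.0758+0.2411²/2)·1.937) / 0.335554 = (0.215113 + 0.203123) / 0.335554 = 1.246406
d₂ = d₁ − σ√T = 1.246406 − 0.335554 = 0.910853
e^{−rT} = e^{−0.0758·1.937} = 0.863445
N(d₁) = 0.893692,  N(d₂) = 0.818813
Call price V = S·N(d₁) − K·e^{−rT}·N(d₂) = 170.981221 − 109.083142 = 61.898079
φ(d₁) = (1/√(2π))·e^{−d₁²/2} = 0.183470
Θ = −S·φ(d₁)·σ/(2√T) − r·K·e^{−rT}·N(d₂) = −3.040384 − 8.268502 = -11.308886

price = 61.898079
Θ = -11.308886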